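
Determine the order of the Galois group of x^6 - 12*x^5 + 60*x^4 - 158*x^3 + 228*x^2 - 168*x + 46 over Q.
The degree of the splitting field over Q equals the order of the Galois group, so first determine the group. The polynomial f is an irreducible sextic over Q, so G = Gal(f/Q) is one of the 16 transitive subgroups 6T1, ..., 6T16 of S_6. The discriminant of f is 5038848, which is not a perfect square, so G is not contained in A_6. The transitive groups of degree 6 not contained in A_6 are: C_6 (6T1, order 6), S_3 (6T2, order 6), D_6 (6T3, order 12), C_3 x S_3 (6T5, order 18), A_4 x C_2 (6T6, order 24), S_4 (6T8, order 24), S_3 x S_3 (6T9, order 36), S_4 x C_2 (6T11, order 48), (S_3 x S_3) : C_2 (6T13, order 72), PGL(2,5) (6T14, order 120), S_6 (6T16, order 720). By Dedekind's theorem, for a prime p not dividing disc(f) the degrees of the irreducible factors of f mod p form the cycle type of an element of G. Factoring f modulo the 23 such primes p <= 97 (skipping 2, 3, which divide the discriminant), each new pattern first appears at: mod 5: f = (x^6 + 3x^5 + 2x^3 + 3x^2 + 2x + 1), pattern 6; mod 11: f = (x + 4)(x + 6)(x^2 + x + 8)(x^2 + 10x + 7), pattern 2+2+1+1; mod 13: f = (x + 5)(x + 6)(x + 9)(x^3 + 7x^2 + 12x + 2), pattern 3+1+1+1; mod 31: f = (x^2 + 13x + 28)(x^2 + 18x + 2)(x^2 + 19x + 13), pattern 2+2+2; mod 97: f = (x^3 + 91x^2 + 12x + 3)(x^3 + 91x^2 + 12x + 80), pattern 3+3. No other pattern occurs in this range, so the set of observed cycle types is {6, 2+2+1+1, 3+1+1+1, 2+2+2, 3+3}. The candidates containing elements of all these cycle types are S_3 x S_3 (6T9) of order 36, (S_3 x S_3) : C_2 (6T13) of order 72, S_6 (6T16) of order 720; the others are excluded. The observed types are precisely the cycle types that occur in S_3 x S_3 (6T9) (apart from the identity). Each of the other remaining candidates has further cycle types, and by the Chebotarev density theorem the matching factorization patterns would occur for a proportion of primes equal to their share of the group: (S_3 x S_3) : C_2 (6T13) additionally contains elements of type 4+2, 3+2+1, 2+1+1+1+1 (36 of its 72 elements, about 50% of primes); S_6 (6T16) additionally contains elements of type 5+1, 4+2, 4+1+1, 3+2+1, 2+1+1+1+1 (459 of its 720 elements, about 64% of primes). None of the 23 primes tested shows any such pattern (for each of these groups the chance of that is below 10^-4), which rules them out. Hence G = S_3 x S_3 (6T9), of order 36. The Galois group S_3 x S_3 (6T9) has order 36, so the splitting field has degree 36 over Q.

36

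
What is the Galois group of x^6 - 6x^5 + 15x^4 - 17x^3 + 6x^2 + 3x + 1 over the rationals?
C_3 x S_3 (order 18)

The polynomial f is an irreducible sextic over Q, so G = Gal(f/Q) is one of the 16 transitive subgroups 6T1, ..., 6T16 of S_6. The discriminant of f is -177147, which is not a perfect square, so G is not contained in A_6. The transitive groups of degree 6 not contained in A_6 are: C_6 (6T1, order 6), S_3 (6T2, order 6), D_6 (6T3, order 12), C_3 x S_3 (6T5, order 18), A_4 x C_2 (6T6, order 24), S_4 (6T8, order 24), S_3 x S_3 (6T9, order 36), S_4 x C_2 (6T11, order 48), (S_3 x S_3) : C_2 (6T13, order 72), PGL(2,5) (6T14, order 120), S_6 (6T16, order 720). By Dedekind's theorem, for a prime p not dividing disc(f) the degrees of the irreducible factors of f mod p form the cycle type of an element of G. Factoring f modulo the 33 such primes p <= 139 (skipping 3, which divides the discriminant), each new pattern first appears at: mod 2: f = (x^6 + x^4 + x^3 + x + 1), pattern 6; mod 7: f = (x + 2)(x + 4)(x + 5)(x^3 + 4x^2 + 3x + 3), pattern 3+1+1+1; mod 17: f = (x^2 + 3x + 3)(x^2 + 11x + 12)(x^2 + 14x + 9), pattern 2+2+2; mod 19: f = (x^3 + 16x^2 + 3x + 8)(x^3 + 16x^2 + 3x + 12), pattern 3+3; mod 73: f = (x + 41)(x + 42)(x + 43)(x + 50)(x + 51)(x + 59), pattern 1+1+1+1+1+1. No other pattern occurs in this range, so the set of observed cycle types is {6, 3+1+1+1, 2+2+2, 3+3, 1+1+1+1+1+1}. The candidates containing elements of all these cycle types are C_3 x S_3 (6T5) of order 18, S_3 x S_3 (6T9) of order 36, (S_3 x S_3) : C_2 (6T13) of order 72, S_6 (6T16) of order 720; the others are excluded. The observed types are precisely the cycle types that occur in C_3 x S_3 (6T5). Each of the other remaining candidates has further cycle types, and by the Chebotarev density theorem the matching factorization patterns would occur for a proportion of primes equal to their share of the group: S_3 x S_3 (6T9) additionally contains elements of type 2+2+1+1 (9 of its 36 elements, about 25% of primes); (S_3 x S_3) : C_2 (6T13) additionally contains elements of type 4+2, 3+2+1, 2+2+1+1, 2+1+1+1+1 (45 of its 72 elements, about 62% of primes); S_6 (6T16) additionally contains elements of type 5+1, 4+2, 4+1+1, 3+2+1, 2+2+1+1, 2+1+1+1+1 (504 of its 720 elements, about 70% of primes). None of the 33 primes tested shows any such pattern (for each of these groups the chance of that is below 10^-4), which rules them out. Hence G = C_3 x S_3 (6T5), of order 18.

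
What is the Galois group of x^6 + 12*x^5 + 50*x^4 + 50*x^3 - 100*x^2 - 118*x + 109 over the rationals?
The polynomial f is an irreducible sextic over Q, so G = Gal(f/Q) is one of the 16 transitive subgroups 6T1, ..., 6T16 of S_6. The discriminant of f is 38875225000000 = 6235000^2, a perfect square, so G is contained in A_6. The transitive groups of degree 6 contained in A_6 are: A_4 (6T4, order 12), S_4 (6T7, order 24), (C_3 x C_3) : C_4 (6T10, order 36), PSL(2,5) (6T12, order 60), A_6 (6T15, order 360). By Dedekind's theorem, for a prime p not dividing disc(f) the degrees of the irreducible factors of f mod p form the cycle type of an element of G. Factoring f modulo the 19 such primes p <= 83 (skipping 2, 5, 29, 43, which divide the discriminant), each new pattern first appears at: mod 3: f = (x^2 + 1)(x^4 + x^2 + 2x + 1), pattern 4+2; mod 11: f = (x^3 + 2x^2 + x + 9)(x^3 + 10x^2 + 7x + 6), pattern 3+3; mod 19: f = (x + 3)(x + 17)(x^2 + 13x + 15)(x^2 + 17x + 18), pattern 2+2+1+1; mod 61: f = (x + 23)(x + 26)(x + 44)(x^3 + 41x^2 + 10x + 11), pattern 3+1+1+1. No other pattern occurs in this range, so the set of observed cycle types is {4+2, 3+3, 2+2+1+1, 3+1+1+1}. The candidates containing elements of all these cycle types are (C_3 x C_3) : C_4 (6T10) of order 36, A_6 (6T15) of order 360; the others are excluded. The observed types are precisely the cycle types that occur in (C_3 x C_3) : C_4 (6T10) (apart from the identity). Each of the other remaining candidates has further cycle types, and by the Chebotarev density theorem the matching factorization patterns would occur for a proportion of primes equal to their share of the group: A_6 (6T15) additionally contains elements of type 5+1 (144 of its 360 elements, about 40% of primes). None of the 19 primes tested shows any such pattern (for each of these groups the chance of that is below 10^-4), which rules them out. Hence G = (C_3 x C_3) : C_4 (6T10), of order 36.

(C_3 x C_3) : C_4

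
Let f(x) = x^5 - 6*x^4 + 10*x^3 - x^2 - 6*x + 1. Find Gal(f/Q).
5T1: C_5

The polynomial f is an irreducible quintic over Q, so G = Gal(f/Q) is a transitive subgroup of S_5: one of C_5 (5T1, order 5), D_5 (5T2, order 10), F_20 (5T3, order 20), A_5 (5T4, order 60) or S_5 (5T5, order 120). The discriminant of f is 14641 = 121^2, a perfect square, so G is contained in A_5. The transitive groups of degree 5 contained in A_5 are: C_5 (5T1, order 5), D_5 (5T2, order 10), A_5 (5T4, order 60). By Dedekind's theorem, for a prime p not dividing disc(f) the degrees of the irreducible factors of f mod p form the cycle type of an element of G. Factoring f modulo the 14 such primes p <= 47 (skipping 11, which divides the discriminant), each new pattern first appears at: mod 2: f = (x^5 + x^2 + 1), pattern 5; mod 23: f = (x + 3)(x + 5)(x + 9)(x + 10)(x + 13), pattern 1+1+1+1+1. No other pattern occurs in this range, so the set of observed cycle types is {5, 1+1+1+1+1}. The candidates containing elements of all these cycle types are C_5 (5T1) of order 5, D_5 (5T2) of order 10, A_5 (5T4) of order 60; the others are excluded. The observed types are precisely the cycle types that occur in C_5 (5T1). Each of the other remaining candidates has further cycle types, and by the Chebotarev density theorem the matching factorization patterns would occur for a proportion of primes equal to their share of the group: D_5 (5T2) additionally contains elements of type 2+2+1 (5 of its 10 elements, about 50% of primes); A_5 (5T4) additionally contains elements of type 3+1+1, 2+2+1 (35 of its 60 elements, about 58% of primes). None of the 14 primes tested shows any such pattern (for each of these groups the chance of that is below 10^-4), which rules them out. Hence G = C_5 (5T1), of order 5.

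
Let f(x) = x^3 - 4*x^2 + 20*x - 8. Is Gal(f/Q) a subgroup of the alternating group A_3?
The polynomial is irreducible of degree 3 over Q. Its discriminant is -17856, which is not a perfect square. A Galois group lies in the alternating group exactly when the discriminant is a square in Q, so the Galois group (S_3) is not contained in A_3.

No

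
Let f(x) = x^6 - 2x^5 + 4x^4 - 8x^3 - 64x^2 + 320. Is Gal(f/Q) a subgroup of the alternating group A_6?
The polynomial is irreducible of degree 6 over Q. Its discriminant is 564385546240000 = 23756800^2, a perfect square. A Galois group lies in the alternating group exactly when the discriminant is a square in Q, so the Galois group ((C_3 x C_3) : C_4) is contained in A_6.

Yes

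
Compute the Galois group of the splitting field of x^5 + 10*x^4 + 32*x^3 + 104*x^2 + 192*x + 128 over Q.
S_5

The polynomial f is an irreducible quintic over Q, so G = Gal(f/Q) is a transitive subgroup of S_5: one of C_5 (5T1, order 5), D_5 (5T2, order 10), F_20 (5T3, order 20), A_5 (5T4, order 60) or S_5 (5T5, order 120). The discriminant of f is 770141323264, which is not a perfect square, so G is not contained in A_5. The transitive groups of degree 5 not contained in A_5 are: F_20 (5T3, order 20), S_5 (5T5, order 120). By Dedekind's theorem, for a prime p not dividing disc(f) the degrees of the irreducible factors of f mod p form the cycle type of an element of G. Factoring f modulo the 3 such primes p <= 7 (skipping 2, which divides the discriminant), each new pattern first appears at: mod 3: f = (x^5 + x^4 + 2x^3 + 2x^2 + 2), pattern 5; mod 7: f = (x^2 + 3x + 6)(x^3 + 5x + 5), pattern 3+2. No other pattern occurs in this range, so the set of observed cycle types is {5, 3+2}. Among the candidates above, the only group containing elements of all these cycle types is S_5 (5T5) — F_20 (5T3) lacks at least one of them. Hence G = S_5 (5T5), of order 120.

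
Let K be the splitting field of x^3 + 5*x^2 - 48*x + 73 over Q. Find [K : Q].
The degree of the splitting field over Q equals the order of the Galois group, so first determine the group. The polynomial is an irreducible cubic over Q and its discriminant is 4225 = 65^2, a perfect square. For an irreducible cubic, a square discriminant forces the Galois group to be A_3, the cyclic group of order 3. The Galois group C_3 (3T1) has order 3, so the splitting field has degree 3 over Q.

3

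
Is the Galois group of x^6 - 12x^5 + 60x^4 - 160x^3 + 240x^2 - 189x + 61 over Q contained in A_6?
The polynomial is irreducible of degree 6 over Q. Its discriminant is -9059283, which is not a perfect square. A Galois group lies in the alternating group exactly when the discriminant is a square in Q, so the Galois group ((S_3 x S_3) : C_2) is not contained in A_6.

No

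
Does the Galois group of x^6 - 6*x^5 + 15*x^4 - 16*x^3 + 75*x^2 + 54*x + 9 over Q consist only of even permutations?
The polynomial is irreducible of degree 6 over Q. Its discriminant is -41622228172800, which is not a perfect square. A Galois group lies in the alternating group exactly when the discriminant is a square in Q, so the Galois group (D_6) is not contained in A_6.

No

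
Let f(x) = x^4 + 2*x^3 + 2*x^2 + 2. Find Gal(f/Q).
The polynomial is an irreducible quartic over Q and its discriminant is 3136 = 56^2, a perfect square, so the Galois group is contained in A_4. The resolvent cubic y^3 - 2*y^2 - 8*y + 8 is irreducible over Q. An irreducible resolvent with square discriminant gives A_4.

4T4: A_4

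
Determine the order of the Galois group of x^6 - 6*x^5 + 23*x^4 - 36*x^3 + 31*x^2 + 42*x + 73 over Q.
The degree of the splitting field over Q equals the order of the Galois group, so first determine the group. The polynomial f is an irreducible sextic over Q, so G = Gal(f/Q) is one of the 16 transitive subgroups 6T1, ..., 6T16 of S_6. The discriminant of f is -201485505789952, which is not a perfect square, so G is not contained in A_6. The transitive groups of degree 6 not contained in A_6 are: C_6 (6T1, order 6), S_3 (6T2, order 6), D_6 (6T3, order 12), C_3 x S_3 (6T5, order 18), A_4 x C_2 (6T6, order 24), S_4 (6T8, order 24), S_3 x S_3 (6T9, order 36), S_4 x C_2 (6T11, order 48), (S_3 x S_3) : C_2 (6T13, order 72), PGL(2,5) (6T14, order 120), S_6 (6T16, order 720). By Dedekind's theorem, for a prime p not dividing disc(f) the degrees of the irreducible factors of f mod p form the cycle type of an element of G. Factoring f modulo the 29 such primes p <= 113 (skipping 2, which divides the discriminant), each new pattern first appears at: mod 3: f = (x^6 + 2x^4 + x^2 + 1), pattern 6; mod 5: f = (x + 2)(x^2 + 2)(x^3 + 2x^2 + 2x + 2), pattern 3+2+1; mod 7: f = (x^2 + 3x + 6)(x^4 + 5x^3 + 2x^2 + 5x + 4), pattern 4+2; mod 17: f = (x^3 + 14x^2 + 7x + 1)(x^3 + 14x^2 + 7x + 5), pattern 3+3; mod 19: f = (x^2 + 3x + 16)(x^2 + 11x + 17)(x^2 + 18x + 9), pattern 2+2+2; mod 37: f = (x + 4)(x + 30)(x^2 + 4x + 35)(x^2 + 30x + 35), pattern 2+2+1+1; mod 41: f = (x + 2)(x + 3)(x + 33)(x^3 + 38x^2 + 7x + 13), pattern 3+1+1+1; mod 113: f = (x + 21)(x + 41)(x + 44)(x + 45)(x^2 + 69x + 3), pattern 2+1+1+1+1. No other pattern occurs in this range, so the set of observed cycle types is {6, 3+2+1, 4+2, 3+3, 2+2+2, 2+2+1+1, 3+1+1+1, 2+1+1+1+1}. The candidates containing elements of all these cycle types are (S_3 x S_3) : C_2 (6T13) of order 72, S_6 (6T16) of order 720; the others are excluded. The observed types are precisely the cycle types that occur in (S_3 x S_3) : C_2 (6T13) (apart from the identity). Each of the other remaining candidates has further cycle types, and by the Chebotarev density theorem the matching factorization patterns would occur for a proportion of primes equal to their share of the group: S_6 (6T16) additionally contains elements of type 5+1, 4+1+1 (234 of its 720 elements, about 32% of primes). None of the 29 primes tested shows any such pattern (for each of these groups the chance of that is below 10^-4), which rules them out. Hence G = (S_3 x S_3) : C_2 (6T13), of order 72. The Galois group (S_3 x S_3) : C_2 (6T13) has order 72, so the splitting field has degree 72 over Q.

72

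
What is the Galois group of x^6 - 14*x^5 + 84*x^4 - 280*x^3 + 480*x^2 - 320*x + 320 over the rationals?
The polynomial f is an irreducible sextic over Q, so G = Gal(f/Q) is one of the 16 transitive subgroups 6T1, ..., 6T16 of S_6. The discriminant of f is 564385546240000 = 23756800^2, a perfect square, so G is contained in A_6. The transitive groups of degree 6 contained in A_6 are: A_4 (6T4, order 12), S_4 (6T7, order 24), (C_3 x C_3) : C_4 (6T10, order 36), PSL(2,5) (6T12, order 60), A_6 (6T15, order 360). By Dedekind's theorem, for a prime p not dividing disc(f) the degrees of the irreducible factors of f mod p form the cycle type of an element of G. Factoring f modulo the 19 such primes p <= 79 (skipping 2, 5, 29, which divide the discriminant), each new pattern first appears at: mod 3: f = (x^2 + 2x + 2)(x^4 + 2x^3 + x + 1), pattern 4+2; mod 11: f = (x^3 + 8x + 6)(x^3 + 8x^2 + 10x + 2), pattern 3+3; mod 19: f = (x + 12)(x + 14)(x^2 + 7x + 2)(x^2 + 10x + 10), pattern 2+2+1+1; mod 61: f = (x + 3)(x + 36)(x + 50)(x^3 + 19x^2 + 56x + 10), pattern 3+1+1+1. No other pattern occurs in this range, so the set of observed cycle types is {4+2, 3+3, 2+2+1+1, 3+1+1+1}. The candidates containing elements of all these cycle types are (C_3 x C_3) : C_4 (6T10) of order 36, A_6 (6T15) of order 360; the others are excluded. The observed types are precisely the cycle types that occur in (C_3 x C_3) : C_4 (6T10) (apart from the identity). Each of the other remaining candidates has further cycle types, and by the Chebotarev density theorem the matching factorization patterns would occur for a proportion of primes equal to their share of the group: A_6 (6T15) additionally contains elements of type 5+1 (144 of its 360 elements, about 40% of primes). None of the 19 primes tested shows any such pattern (for each of these groups the chance of that is below 10^-4), which rules them out. Hence G = (C_3 x C_3) : C_4 (6T10), of order 36.

(C_3 x C_3) : C_4 (also written G36+)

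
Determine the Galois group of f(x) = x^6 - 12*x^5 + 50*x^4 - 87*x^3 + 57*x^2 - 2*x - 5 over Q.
PSL(2,5)

The polynomial f is an irreducible sextic over Q, so G = Gal(f/Q) is one of the 16 transitive subgroups 6T1, ..., 6T16 of S_6. The discriminant of f is 30991489 = 5567^2, a perfect square, so G is contained in A_6. The transitive groups of degree 6 contained in A_6 are: A_4 (6T4, order 12), S_4 (6T7, order 24), (C_3 x C_3) : C_4 (6T10, order 36), PSL(2,5) (6T12, order 60), A_6 (6T15, order 360). By Dedekind's theorem, for a prime p not dividing disc(f) the degrees of the irreducible factors of f mod p form the cycle type of an element of G. Factoring f modulo the 21 such primes p <= 79 (skipping 19, which divides the discriminant), each new pattern first appears at: mod 2: f = (x + 1)(x^5 + x^4 + x^3 + x + 1), pattern 5+1; mod 7: f = (x^3 + 3x^2 + x + 1)(x^3 + 6x^2 + 3x + 2), pattern 3+3; mod 61: f = (x + 35)(x + 57)(x^2 + 7x + 30)(x^2 + 11x + 13), pattern 2+2+1+1. No other pattern occurs in this range, so the set of observed cycle types is {5+1, 3+3, 2+2+1+1}. The candidates containing elements of all these cycle types are PSL(2,5) (6T12) of order 60, A_6 (6T15) of order 360; the others are excluded. The observed types are precisely the cycle types that occur in PSL(2,5) (6T12) (apart from the identity). Each of the other remaining candidates has further cycle types, and by the Chebotarev density theorem the matching factorization patterns would occur for a proportion of primes equal to their share of the group: A_6 (6T15) additionally contains elements of type 4+2, 3+1+1+1 (130 of its 360 elements, about 36% of primes). None of the 21 primes tested shows any such pattern (for each of these groups the chance of that is below 10^-4), which rules them out. Hence G = PSL(2,5) (6T12), of order 60.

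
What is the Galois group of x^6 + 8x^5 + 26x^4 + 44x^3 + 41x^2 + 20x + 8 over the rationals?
(S_3 x S_3) : C_2

The polynomial f is an irreducible sextic over Q, so G = Gal(f/Q) is one of the 16 transitive subgroups 6T1, ..., 6T16 of S_6. The discriminant of f is -48037888, which is not a perfect square, so G is not contained in A_6. The transitive groups of degree 6 not contained in A_6 are: C_6 (6T1, order 6), S_3 (6T2, order 6), D_6 (6T3, order 12), C_3 x S_3 (6T5, order 18), A_4 x C_2 (6T6, order 24), S_4 (6T8, order 24), S_3 x S_3 (6T9, order 36), S_4 x C_2 (6T11, order 48), (S_3 x S_3) : C_2 (6T13, order 72), PGL(2,5) (6T14, order 120), S_6 (6T16, order 720). By Dedekind's theorem, for a prime p not dividing disc(f) the degrees of the irreducible factors of f mod p form the cycle type of an element of G. Factoring f modulo the 29 such primes p <= 113 (skipping 2, which divides the discriminant), each new pattern first appears at: mod 3: f = (x^6 + 2x^5 + 2x^4 + 2x^3 + 2x^2 + 2x + 2), pattern 6; mod 5: f = (x + 3)(x^2 + x + 2)(x^3 + 4x^2 + 3), pattern 3+2+1; mod 7: f = (x^2 + 4)(x^4 + x^3 + x^2 + 5x + 2), pattern 4+2; mod 17: f = (x^3 + 4x^2 + 5x + 10)(x^3 + 4x^2 + 5x + 11), pattern 3+3; mod 19: f = (x^2 + 5x + 12)(x^2 + 8x + 4)(x^2 + 14x + 16), pattern 2+2+2; mod 37: f = (x + 11)(x + 36)(x^2 + 5x + 10)(x^2 + 30x + 8), pattern 2+2+1+1; mod 41: f = (x + 4)(x + 6)(x + 35)(x^3 + 4x^2 + 5x + 25), pattern 3+1+1+1; mod 113: f = (x + 10)(x + 28)(x + 79)(x + 104)(x^2 + 13x + 9), pattern 2+1+1+1+1. No other pattern occurs in this range, so the set of observed cycle types is {6, 3+2+1, 4+2, 3+3, 2+2+2, 2+2+1+1, 3+1+1+1, 2+1+1+1+1}. The candidates containing elements of all these cycle types are (S_3 x S_3) : C_2 (6T13) of order 72, S_6 (6T16) of order 720; the others are excluded. The observed types are precisely the cycle types that occur in (S_3 x S_3) : C_2 (6T13) (apart from the identity). Each of the other remaining candidates has further cycle types, and by the Chebotarev density theorem the matching factorization patterns would occur for a proportion of primes equal to their share of the group: S_6 (6T16) additionally contains elements of type 5+1, 4+1+1 (234 of its 720 elements, about 32% of primes). None of the 29 primes tested shows any such pattern (for each of these groups the chance of that is below 10^-4), which rules them out. Hence G = (S_3 x S_3) : C_2 (6T13), of order 72.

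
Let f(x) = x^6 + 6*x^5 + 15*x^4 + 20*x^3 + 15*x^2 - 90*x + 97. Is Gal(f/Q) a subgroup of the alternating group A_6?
No

The polynomial is irreducible of degree 6 over Q. Its discriminant is -9727331052552192, which is not a perfect square. A Galois group lies in the alternating group exactly when the discriminant is a square in Q, so the Galois group ((S_3 x S_3) : C_2) is not contained in A_6.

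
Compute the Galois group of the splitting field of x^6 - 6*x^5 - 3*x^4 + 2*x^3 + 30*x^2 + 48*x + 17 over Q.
A_4 x C_2 (also written A4xC2)

The polynomial f is an irreducible sextic over Q, so G = Gal(f/Q) is one of the 16 transitive subgroups 6T1, ..., 6T16 of S_6. The discriminant of f is -30366624190464, which is not a perfect square, so G is not contained in A_6. The transitive groups of degree 6 not contained in A_6 are: C_6 (6T1, order 6), S_3 (6T2, order 6), D_6 (6T3, order 12), C_3 x S_3 (6T5, order 18), A_4 x C_2 (6T6, order 24), S_4 (6T8, order 24), S_3 x S_3 (6T9, order 36), S_4 x C_2 (6T11, order 48), (S_3 x S_3) : C_2 (6T13, order 72), PGL(2,5) (6T14, order 120), S_6 (6T16, order 720). By Dedekind's theorem, for a prime p not dividing disc(f) the degrees of the irreducible factors of f mod p form the cycle type of an element of G. Factoring f modulo the 33 such primes p <= 149 (skipping 2, 3, which divide the discriminant), each new pattern first appears at: mod 5: f = (x^3 + x + 1)(x^3 + 4x^2 + x + 2), pattern 3+3; mod 7: f = (x^6 + x^5 + 4x^4 + 2x^3 + 2x^2 + 6x + 3), pattern 6; mod 17: f = (x)(x + 9)(x^2 + 7x + 5)(x^2 + 12x + 9), pattern 2+2+1+1; mod 19: f = (x + 3)(x + 9)(x + 13)(x + 14)(x^2 + 12x + 3), pattern 2+1+1+1+1; mod 71: f = (x^2 + 9x + 56)(x^2 + 19x + 4)(x^2 + 37x + 8), pattern 2+2+2. No other pattern occurs in this range, so the set of observed cycle types is {3+3, 6, 2+2+1+1, 2+1+1+1+1, 2+2+2}. The candidates containing elements of all these cycle types are A_4 x C_2 (6T6) of order 24, S_4 x C_2 (6T11) of order 48, (S_3 x S_3) : C_2 (6T13) of order 72, S_6 (6T16) of order 720; the others are excluded. The observed types are precisely the cycle types that occur in A_4 x C_2 (6T6) (apart from the identity). Each of the other remaining candidates has further cycle types, and by the Chebotarev density theorem the matching factorization patterns would occur for a proportion of primes equal to their share of the group: S_4 x C_2 (6T11) additionally contains elements of type 4+2, 4+1+1 (12 of its 48 elements, about 25% of primes); (S_3 x S_3) : C_2 (6T13) additionally contains elements of type 4+2, 3+2+1, 3+1+1+1 (34 of its 72 elements, about 47% of primes); S_6 (6T16) additionally contains elements of type 5+1, 4+2, 4+1+1, 3+2+1, 3+1+1+1 (484 of its 720 elements, about 67% of primes). None of the 33 primes tested shows any such pattern (for each of these groups the chance of that is below 10^-4), which rules them out. Hence G = A_4 x C_2 (6T6), of order 24.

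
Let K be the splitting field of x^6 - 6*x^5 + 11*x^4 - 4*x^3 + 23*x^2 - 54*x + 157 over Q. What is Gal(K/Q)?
S_4 (also written S4-)

The polynomial f is an irreducible sextic over Q, so G = Gal(f/Q) is one of the 16 transitive subgroups 6T1, ..., 6T16 of S_6. The discriminant of f is -5497558138880000, which is not a perfect square, so G is not contained in A_6. The transitive groups of degree 6 not contained in A_6 are: C_6 (6T1, order 6), S_3 (6T2, order 6), D_6 (6T3, order 12), C_3 x S_3 (6T5, order 18), A_4 x C_2 (6T6, order 24), S_4 (6T8, order 24), S_3 x S_3 (6T9, order 36), S_4 x C_2 (6T11, order 48), (S_3 x S_3) : C_2 (6T13, order 72), PGL(2,5) (6T14, order 120), S_6 (6T16, order 720). By Dedekind's theorem, for a prime p not dividing disc(f) the degrees of the irreducible factors of f mod p form the cycle type of an element of G. Factoring f modulo the 22 such primes p <= 89 (skipping 2, 5, which divide the discriminant), each new pattern first appears at: mod 3: f = (x^3 + x^2 + x + 2)(x^3 + 2x^2 + 2x + 2), pattern 3+3; mod 7: f = (x^2 + 2)(x^2 + 3x + 6)(x^2 + 5x + 2), pattern 2+2+2; mod 13: f = (x + 4)(x + 7)(x^4 + 9x^3 + x^2 + 6x + 7), pattern 4+1+1; mod 43: f = (x + 18)(x + 23)(x^2 + 41x + 17)(x^2 + 41x + 41), pattern 2+2+1+1. No other pattern occurs in this range, so the set of observed cycle types is {3+3, 2+2+2, 4+1+1, 2+2+1+1}. The candidates containing elements of all these cycle types are S_4 (6T8) of order 24, S_4 x C_2 (6T11) of order 48, PGL(2,5) (6T14) of order 120, S_6 (6T16) of order 720; the others are excluded. The observed types are precisely the cycle types that occur in S_4 (6T8) (apart from the identity). Each of the other remaining candidates has further cycle types, and by the Chebotarev density theorem the matching factorization patterns would occur for a proportion of primes equal to their share of the group: S_4 x C_2 (6T11) additionally contains elements of type 6, 4+2, 2+1+1+1+1 (17 of its 48 elements, about 35% of primes); PGL(2,5) (6T14) additionally contains elements of type 6, 5+1 (44 of its 120 elements, about 37% of primes); S_6 (6T16) additionally contains elements of type 6, 5+1, 4+2, 3+2+1, 3+1+1+1, 2+1+1+1+1 (529 of its 720 elements, about 73% of primes). None of the 22 primes tested shows any such pattern (for each of these groups the chance of that is below 10^-4), which rules them out. Hence G = S_4 (6T8), of order 24.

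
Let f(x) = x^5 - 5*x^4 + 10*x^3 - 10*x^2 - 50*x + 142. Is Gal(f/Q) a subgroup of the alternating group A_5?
Yes

The polynomial is irreducible of degree 5 over Q. Its discriminant is 58564000000 = 242000^2, a perfect square. A Galois group lies in the alternating group exactly when the discriminant is a square in Q, so the Galois group (A_5) is contained in A_5.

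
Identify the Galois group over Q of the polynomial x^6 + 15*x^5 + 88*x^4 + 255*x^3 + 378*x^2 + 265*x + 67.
The polynomial f is an irreducible sextic over Q, so G = Gal(f/Q) is one of the 16 transitive subgroups 6T1, ..., 6T16 of S_6. The discriminant of f is 810448, which is not a perfect square, so G is not contained in A_6. The transitive groups of degree 6 not contained in A_6 are: C_6 (6T1, order 6), S_3 (6T2, order 6), D_6 (6T3, order 12), C_3 x S_3 (6T5, order 18), A_4 x C_2 (6T6, order 24), S_4 (6T8, order 24), S_3 x S_3 (6T9, order 36), S_4 x C_2 (6T11, order 48), (S_3 x S_3) : C_2 (6T13, order 72), PGL(2,5) (6T14, order 120), S_6 (6T16, order 720). By Dedekind's theorem, for a prime p not dividing disc(f) the degrees of the irreducible factors of f mod p form the cycle type of an element of G. Factoring f modulo the 23 such primes p <= 97 (skipping 2, 37, which divide the discriminant), each new pattern first appears at: mod 3: f = (x^3 + x^2 + 2)(x^3 + 2x^2 + 2x + 2), pattern 3+3; mod 5: f = (x^2 + 2)(x^2 + x + 1)(x^2 + 4x + 1), pattern 2+2+2; mod 67: f = (x)(x + 5)(x + 21)(x + 33)(x + 39)(x + 51), pattern 1+1+1+1+1+1. No other pattern occurs in this range, so the set of observed cycle types is {3+3, 2+2+2, 1+1+1+1+1+1}. The candidates containing elements of all these cycle types are C_6 (6T1) of order 6, S_3 (6T2) of order 6, D_6 (6T3) of order 12, C_3 x S_3 (6T5) of order 18, A_4 x C_2 (6T6) of order 24, S_4 (6T8) of order 24, S_3 x S_3 (6T9) of order 36, S_4 x C_2 (6T11) of order 48, (S_3 x S_3) : C_2 (6T13) of order 72, PGL(2,5) (6T14) of order 120, S_6 (6T16) of order 720; the others are excluded. The observed types are precisely the cycle types that occur in S_3 (6T2). Each of the other remaining candidates has further cycle types, and by the Chebotarev density theorem the matching factorization patterns would occur for a proportion of primes equal to their share of the group: C_6 (6T1) additionally contains elements of type 6 (2 of its 6 elements, about 33% of primes); D_6 (6T3) additionally contains elements of type 6, 2+2+1+1 (5 of its 12 elements, about 42% of primes); C_3 x S_3 (6T5) additionally contains elements of type 6, 3+1+1+1 (10 of its 18 elements, about 56% of primes); A_4 x C_2 (6T6) additionally contains elements of type 6, 2+2+1+1, 2+1+1+1+1 (14 of its 24 elements, about 58% of primes); S_4 (6T8) additionally contains elements of type 4+1+1, 2+2+1+1 (9 of its 24 elements, about 38% of primes); S_3 x S_3 (6T9) additionally contains elements of type 6, 3+1+1+1, 2+2+1+1 (25 of its 36 elements, about 69% of primes); S_4 x C_2 (6T11) additionally contains elements of type 6, 4+2, 4+1+1, 2+2+1+1, 2+1+1+1+1 (32 of its 48 elements, about 67% of primes); (S_3 x S_3) : C_2 (6T13) additionally contains elements of type 6, 4+2, 3+2+1, 3+1+1+1, 2+2+1+1, 2+1+1+1+1 (61 of its 72 elements, about 85% of primes); PGL(2,5) (6T14) additionally contains elements of type 6, 5+1, 4+1+1, 2+2+1+1 (89 of its 120 elements, about 74% of primes); S_6 (6T16) additionally contains elements of type 6, 5+1, 4+2, 4+1+1, 3+2+1, 3+1+1+1, 2+2+1+1, 2+1+1+1+1 (664 of its 720 elements, about 92% of primes). None of the 23 primes tested shows any such pattern (for each of these groups the chance of that is below 10^-4), which rules them out. Hence G = S_3 (6T2), of order 6.

S_3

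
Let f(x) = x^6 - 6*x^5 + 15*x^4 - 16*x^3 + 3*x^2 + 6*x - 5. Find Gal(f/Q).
S_3 x S_3 (order 36)

The polynomial f is an irreducible sextic over Q, so G = Gal(f/Q) is one of the 16 transitive subgroups 6T1, ..., 6T16 of S_6. The discriminant of f is 40310784, which is not a perfect square, so G is not contained in A_6. The transitive groups of degree 6 not contained in A_6 are: C_6 (6T1, order 6), S_3 (6T2, order 6), D_6 (6T3, order 12), C_3 x S_3 (6T5, order 18), A_4 x C_2 (6T6, order 24), S_4 (6T8, order 24), S_3 x S_3 (6T9, order 36), S_4 x C_2 (6T11, order 48), (S_3 x S_3) : C_2 (6T13, order 72), PGL(2,5) (6T14, order 120), S_6 (6T16, order 720). By Dedekind's theorem, for a prime p not dividing disc(f) the degrees of the irreducible factors of f mod p form the cycle type of an element of G. Factoring f modulo the 14 such primes p <= 53 (skipping 2, 3, which divide the discriminant), each new pattern first appears at: mod 5: f = (x)(x + 1)(x^2 + x + 2)(x^2 + 2x + 3), pattern 2+2+1+1; mod 7: f = (x^6 + x^5 + x^4 + 5x^3 + 3x^2 + 6x + 2), pattern 6; mod 19: f = (x + 3)(x + 5)(x + 8)(x^3 + 16x^2 + 3x + 15), pattern 3+1+1+1; mod 31: f = (x^2 + 10)(x^2 + 8x + 18)(x^2 + 17x + 6), pattern 2+2+2; mod 43: f = (x^3 + 40x^2 + 3x + 8)(x^3 + 40x^2 + 3x + 37), pattern 3+3. No other pattern occurs in this range, so the set of observed cycle types is {2+2+1+1, 6, 3+1+1+1, 2+2+2, 3+3}. The candidates containing elements of all these cycle types are S_3 x S_3 (6T9) of order 36, (S_3 x S_3) : C_2 (6T13) of order 72, S_6 (6T16) of order 720; the others are excluded. The observed types are precisely the cycle types that occur in S_3 x S_3 (6T9) (apart from the identity). Each of the other remaining candidates has further cycle types, and by the Chebotarev density theorem the matching factorization patterns would occur for a proportion of primes equal to their share of the group: (S_3 x S_3) : C_2 (6T13) additionally contains elements of type 4+2, 3+2+1, 2+1+1+1+1 (36 of its 72 elements, about 50% of primes); S_6 (6T16) additionally contains elements of type 5+1, 4+2, 4+1+1, 3+2+1, 2+1+1+1+1 (459 of its 720 elements, about 64% of primes). None of the 14 primes tested shows any such pattern (for each of these groups the chance of that is below 10^-4), which rules them out. Hence G = S_3 x S_3 (6T9), of order 36.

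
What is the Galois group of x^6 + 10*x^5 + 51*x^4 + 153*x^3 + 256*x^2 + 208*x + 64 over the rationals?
The polynomial f is an irreducible sextic over Q, so G = Gal(f/Q) is one of the 16 transitive subgroups 6T1, ..., 6T16 of S_6. The discriminant of f is -57895677952, which is not a perfect square, so G is not contained in A_6. The transitive groups of degree 6 not contained in A_6 are: C_6 (6T1, order 6), S_3 (6T2, order 6), D_6 (6T3, order 12), C_3 x S_3 (6T5, order 18), A_4 x C_2 (6T6, order 24), S_4 (6T8, order 24), S_3 x S_3 (6T9, order 36), S_4 x C_2 (6T11, order 48), (S_3 x S_3) : C_2 (6T13, order 72), PGL(2,5) (6T14, order 120), S_6 (6T16, order 720). By Dedekind's theorem, for a prime p not dividing disc(f) the degrees of the irreducible factors of f mod p form the cycle type of an element of G. Factoring f modulo the 37 such primes p <= 173 (skipping 2, 7, 29, which divide the discriminant), each new pattern first appears at: mod 3: f = (x^6 + x^5 + x^2 + x + 1), pattern 6; mod 11: f = (x^3 + 3x^2 + 8x + 5)(x^3 + 7x^2 + 4), pattern 3+3; mod 13: f = (x^2 + 6x + 1)(x^2 + 8x + 10)(x^2 + 9x + 9), pattern 2+2+2; mod 43: f = (x + 3)(x + 6)(x + 8)(x + 21)(x + 28)(x + 30), pattern 1+1+1+1+1+1. No other pattern occurs in this range, so the set of observed cycle types is {6, 3+3, 2+2+2, 1+1+1+1+1+1}. The candidates containing elements of all these cycle types are C_6 (6T1) of order 6, D_6 (6T3) of order 12, C_3 x S_3 (6T5) of order 18, A_4 x C_2 (6T6) of order 24, S_3 x S_3 (6T9) of order 36, S_4 x C_2 (6T11) of order 48, (S_3 x S_3) : C_2 (6T13) of order 72, PGL(2,5) (6T14) of order 120, S_6 (6T16) of order 720; the others are excluded. The observed types are precisely the cycle types that occur in C_6 (6T1). Each of the other remaining candidates has further cycle types, and by the Chebotarev density theorem the matching factorization patterns would occur for a proportion of primes equal to their share of the group: D_6 (6T3) additionally contains elements of type 2+2+1+1 (3 of its 12 elements, about 25% of primes); C_3 x S_3 (6T5) additionally contains elements of type 3+1+1+1 (4 of its 18 elements, about 22% of primes); A_4 x C_2 (6T6) additionally contains elements of type 2+2+1+1, 2+1+1+1+1 (6 of its 24 elements, about 25% of primes); S_3 x S_3 (6T9) additionally contains elements of type 3+1+1+1, 2+2+1+1 (13 of its 36 elements, about 36% of primes); S_4 x C_2 (6T11) additionally contains elements of type 4+2, 4+1+1, 2+2+1+1, 2+1+1+1+1 (24 of its 48 elements, about 50% of primes); (S_3 x S_3) : C_2 (6T13) additionally contains elements of type 4+2, 3+2+1, 3+1+1+1, 2+2+1+1, 2+1+1+1+1 (49 of its 72 elements, about 68% of primes); PGL(2,5) (6T14) additionally contains elements of type 5+1, 4+1+1, 2+2+1+1 (69 of its 120 elements, about 58% of primes); S_6 (6T16) additionally contains elements of type 5+1, 4+2, 4+1+1, 3+2+1, 3+1+1+1, 2+2+1+1, 2+1+1+1+1 (544 of its 720 elements, about 76% of primes). None of the 37 primes tested shows any such pattern (for each of these groups the chance of that is below 10^-4), which rules them out. Hence G = C_6 (6T1), of order 6.

C_6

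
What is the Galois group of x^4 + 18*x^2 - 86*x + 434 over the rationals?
The polynomial is an irreducible quartic over Q and its discriminant is 20515069904, which is not a perfect square, so the Galois group is not contained in A_4. The resolvent cubic y^3 - 18*y^2 - 1736*y + 23852 is irreducible over Q. An irreducible resolvent with non-square discriminant gives S_4.

S_4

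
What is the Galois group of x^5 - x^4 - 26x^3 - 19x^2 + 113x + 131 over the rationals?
The polynomial f is an irreducible quintic over Q, so G = Gal(f/Q) is a transitive subgroup of S_5: one of C_5 (5T1, order 5), D_5 (5T2, order 10), F_20 (5T3, order 20), A_5 (5T4, order 60) or S_5 (5T5, order 120). The discriminant of f is 14320669561 = 119669^2, a perfect square, so G is contained in A_5. The transitive groups of degree 5 contained in A_5 are: C_5 (5T1, order 5), D_5 (5T2, order 10), A_5 (5T4, order 60). By Dedekind's theorem, for a prime p not dividing disc(f) the degrees of the irreducible factors of f mod p form the cycle type of an element of G. Factoring f modulo the 14 such primes p <= 59 (skipping 11, 23, 43, which divide the discriminant), each new pattern first appears at: mod 2: f = (x^5 + x^4 + x^2 + x + 1), pattern 5. No other pattern occurs in this range, so the set of observed cycle types is {5}. The candidates containing elements of all these cycle types are C_5 (5T1) of order 5, D_5 (5T2) of order 10, A_5 (5T4) of order 60; the others are excluded. The observed types are precisely the cycle types that occur in C_5 (5T1) (apart from the identity). Each of the other remaining candidates has further cycle types, and by the Chebotarev density theorem the matching factorization patterns would occur for a proportion of primes equal to their share of the group: D_5 (5T2) additionally contains elements of type 2+2+1 (5 of its 10 elements, about 50% of primes); A_5 (5T4) additionally contains elements of type 3+1+1, 2+2+1 (35 of its 60 elements, about 58% of primes). None of the 14 primes tested shows any such pattern (for each of these groups the chance of that is below 10^-4), which rules them out. Hence G = C_5 (5T1), of order 5.

C_5 (order 5)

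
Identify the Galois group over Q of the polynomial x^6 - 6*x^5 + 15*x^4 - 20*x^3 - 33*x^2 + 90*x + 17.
A_4 x C_2 (order 24)

The polynomial f is an irreducible sextic over Q, so G = Gal(f/Q) is one of the 16 transitive subgroups 6T1, ..., 6T16 of S_6. The discriminant of f is -450868486864896, which is not a perfect square, so G is not contained in A_6. The transitive groups of degree 6 not contained in A_6 are: C_6 (6T1, order 6), S_3 (6T2, order 6), D_6 (6T3, order 12), C_3 x S_3 (6T5, order 18), A_4 x C_2 (6T6, order 24), S_4 (6T8, order 24), S_3 x S_3 (6T9, order 36), S_4 x C_2 (6T11, order 48), (S_3 x S_3) : C_2 (6T13, order 72), PGL(2,5) (6T14, order 120), S_6 (6T16, order 720). By Dedekind's theorem, for a prime p not dividing disc(f) the degrees of the irreducible factors of f mod p form the cycle type of an element of G. Factoring f modulo the 33 such primes p <= 149 (skipping 2, 3, which divide the discriminant), each new pattern first appears at: mod 5: f = (x^3 + x^2 + 3x + 4)(x^3 + 3x^2 + 4x + 3), pattern 3+3; mod 7: f = (x^6 + x^5 + x^4 + x^3 + 2x^2 + 6x + 3), pattern 6; mod 17: f = (x)(x + 15)(x^2 + 15x + 7)(x^2 + 15x + 13), pattern 2+2+1+1; mod 19: f = (x + 2)(x + 5)(x + 12)(x + 15)(x^2 + 17x + 8), pattern 2+1+1+1+1; mod 71: f = (x^2 + 69x + 30)(x^2 + 69x + 50)(x^2 + 69x + 65), pattern 2+2+2. No other pattern occurs in this range, so the set of observed cycle types is {3+3, 6, 2+2+1+1, 2+1+1+1+1, 2+2+2}. The candidates containing elements of all these cycle types are A_4 x C_2 (6T6) of order 24, S_4 x C_2 (6T11) of order 48, (S_3 x S_3) : C_2 (6T13) of order 72, S_6 (6T16) of order 720; the others are excluded. The observed types are precisely the cycle types that occur in A_4 x C_2 (6T6) (apart from the identity). Each of the other remaining candidates has further cycle types, and by the Chebotarev density theorem the matching factorization patterns would occur for a proportion of primes equal to their share of the group: S_4 x C_2 (6T11) additionally contains elements of type 4+2, 4+1+1 (12 of its 48 elements, about 25% of primes); (S_3 x S_3) : C_2 (6T13) additionally contains elements of type 4+2, 3+2+1, 3+1+1+1 (34 of its 72 elements, about 47% of primes); S_6 (6T16) additionally contains elements of type 5+1, 4+2, 4+1+1, 3+2+1, 3+1+1+1 (484 of its 720 elements, about 67% of primes). None of the 33 primes tested shows any such pattern (for each of these groups the chance of that is below 10^-4), which rules them out. Hence G = A_4 x C_2 (6T6), of order 24.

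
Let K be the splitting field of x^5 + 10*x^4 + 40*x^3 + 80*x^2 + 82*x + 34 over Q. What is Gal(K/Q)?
S_5 (order 120)

The polynomial f is an irreducible quintic over Q, so G = Gal(f/Q) is a transitive subgroup of S_5: one of C_5 (5T1, order 5), D_5 (5T2, order 10), F_20 (5T3, order 20), A_5 (5T4, order 60) or S_5 (5T5, order 120). The discriminant of f is 58192, which is not a perfect square, so G is not contained in A_5. The transitive groups of degree 5 not contained in A_5 are: F_20 (5T3, order 20), S_5 (5T5, order 120). By Dedekind's theorem, for a prime p not dividing disc(f) the degrees of the irreducible factors of f mod p form the cycle type of an element of G. Factoring f modulo the 5 such primes p <= 13 (skipping 2, which divides the discriminant), each new pattern first appears at: mod 3: f = (x^5 + x^4 + x^3 + 2x^2 + x + 1), pattern 5; mod 5: f = (x + 3)(x^4 + 2x^3 + 4x^2 + 3x + 3), pattern 4+1; mod 13: f = (x + 10)(x + 12)(x^3 + x^2 + 2x + 7), pattern 3+1+1. No other pattern occurs in this range, so the set of observed cycle types is {5, 4+1, 3+1+1}. Among the candidates above, the only group containing elements of all these cycle types is S_5 (5T5) — F_20 (5T3) lacks at least one of them. Hence G = S_5 (5T5), of order 120.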